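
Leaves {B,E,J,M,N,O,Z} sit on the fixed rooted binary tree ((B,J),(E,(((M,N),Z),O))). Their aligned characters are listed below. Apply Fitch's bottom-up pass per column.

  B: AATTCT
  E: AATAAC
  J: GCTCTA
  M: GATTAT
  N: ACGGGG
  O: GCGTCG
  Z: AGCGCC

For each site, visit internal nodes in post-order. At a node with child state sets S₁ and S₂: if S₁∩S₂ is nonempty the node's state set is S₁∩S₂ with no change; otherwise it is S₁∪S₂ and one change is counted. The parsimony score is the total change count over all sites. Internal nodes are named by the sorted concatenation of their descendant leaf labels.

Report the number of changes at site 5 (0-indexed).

5

site 0, node BJ: B={A} ∪ J={G} → {A,G} (+1)
site 0, node MN: M={G} ∪ N={A} → {A,G} (+1)
site 0, node MNZ: MN={A,G} ∩ Z={A} → {A} (+0)
site 0, node MNOZ: MNZ={A} ∪ O={G} → {A,G} (+1)
site 0, node EMNOZ: E={A} ∩ MNOZ={A,G} → {A} (+0)
site 0, node BEJMNOZ: BJ={A,G} ∩ EMNOZ={A} → {A} (+0)
site 1, node BJ: B={A} ∪ J={C} → {A,C} (+1)
site 1, node MN: M={A} ∪ N={C} → {A,C} (+1)
site 1, node MNZ: MN={A,C} ∪ Z={G} → {A,C,G} (+1)
site 1, node MNOZ: MNZ={A,C,G} ∩ O={C} → {C} (+0)
site 1, node EMNOZ: E={A} ∪ MNOZ={C} → {A,C} (+1)
site 1, node BEJMNOZ: BJ={A,C} ∩ EMNOZ={A,C} → {A,C} (+0)
site 2, node BJ: B={T} ∩ J={T} → {T} (+0)
site 2, node MN: M={T} ∪ N={G} → {G,T} (+1)
site 2, node MNZ: MN={G,T} ∪ Z={C} → {C,G,T} (+1)
site 2, node MNOZ: MNZ={C,G,T} ∩ O={G} → {G} (+0)
site 2, node EMNOZ: E={T} ∪ MNOZ={G} → {G,T} (+1)
site 2, node BEJMNOZ: BJ={T} ∩ EMNOZ={G,T} → {T} (+0)
site 3, node BJ: B={T} ∪ J={C} → {C,T} (+1)
site 3, node MN: M={T} ∪ N={G} → {G,T} (+1)
site 3, node MNZ: MN={G,T} ∩ Z={G} → {G} (+0)
site 3, node MNOZ: MNZ={G} ∪ O={T} → {G,T} (+1)
site 3, node EMNOZ: E={A} ∪ MNOZ={G,T} → {A,G,T} (+1)
site 3, node BEJMNOZ: BJ={C,T} ∩ EMNOZ={A,G,T} → {T} (+0)
site 4, node BJ: B={C} ∪ J={T} → {C,T} (+1)
site 4, node MN: M={A} ∪ N={G} → {A,G} (+1)
site 4, node MNZ: MN={A,G} ∪ Z={C} → {A,C,G} (+1)
site 4, node MNOZ: MNZ={A,C,G} ∩ O={C} → {C} (+0)
site 4, node EMNOZ: E={A} ∪ MNOZ={C} → {A,C} (+1)
site 4, node BEJMNOZ: BJ={C,T} ∩ EMNOZ={A,C} → {C} (+0)
site 5, node BJ: B={T} ∪ J={A} → {A,T} (+1)
site 5, node MN: M={T} ∪ N={G} → {G,T} (+1)
site 5, node MNZ: MN={G,T} ∪ Z={C} → {C,G,T} (+1)
site 5, node MNOZ: MNZ={C,G,T} ∩ O={G} → {G} (+0)
site 5, node EMNOZ: E={C} ∪ MNOZ={G} → {C,G} (+1)
site 5, node BEJMNOZ: BJ={A,T} ∪ EMNOZ={C,G} → {A,C,G,T} (+1)
per-site changes: [3, 4, 3, 4, 4, 5]; total = 23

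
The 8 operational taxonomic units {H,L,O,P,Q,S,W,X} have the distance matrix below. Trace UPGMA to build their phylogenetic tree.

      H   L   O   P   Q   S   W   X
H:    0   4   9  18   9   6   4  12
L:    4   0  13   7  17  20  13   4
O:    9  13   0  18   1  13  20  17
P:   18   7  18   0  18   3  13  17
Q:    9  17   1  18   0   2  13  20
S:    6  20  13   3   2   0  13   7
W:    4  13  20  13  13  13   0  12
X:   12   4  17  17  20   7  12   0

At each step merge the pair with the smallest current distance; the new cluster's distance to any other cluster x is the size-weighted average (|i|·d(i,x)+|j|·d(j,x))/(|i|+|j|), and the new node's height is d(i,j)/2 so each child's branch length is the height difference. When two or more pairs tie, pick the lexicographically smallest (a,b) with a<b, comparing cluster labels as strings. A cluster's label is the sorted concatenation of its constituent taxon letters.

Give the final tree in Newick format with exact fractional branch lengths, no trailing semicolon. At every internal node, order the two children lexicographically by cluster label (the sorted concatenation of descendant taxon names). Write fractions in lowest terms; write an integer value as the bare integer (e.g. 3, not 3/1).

iteration 1: select O,Q (d=1); attach at lengths (1/2, 1/2); label the merged cluster OQ
  updated: d(H,OQ)=9, d(L,OQ)=15, d(OQ,P)=18, d(OQ,S)=15/2, d(OQ,W)=33/2, d(OQ,X)=37/2
iteration 2: select P,S (d=3); attach at lengths (3/2, 3/2); label the merged cluster PS
  updated: d(H,PS)=12, d(L,PS)=27/2, d(OQ,PS)=51/4, d(PS,W)=13, d(PS,X)=12
iteration 3: select H,L (d=4); attach at lengths (2, 2); label the merged cluster HL
  updated: d(HL,OQ)=12, d(HL,PS)=51/4, d(HL,W)=17/2, d(HL,X)=8
iteration 4: select HL,X (d=8); attach at lengths (2, 4); label the merged cluster HLX
  updated: d(HLX,OQ)=85/6, d(HLX,PS)=25/2, d(HLX,W)=29/3
iteration 5: select HLX,W (d=29/3); attach at lengths (5/6, 29/6); label the merged cluster HLWX
  updated: d(HLWX,OQ)=59/4, d(HLWX,PS)=101/8
iteration 6: select HLWX,PS (d=101/8); attach at lengths (71/48, 77/16); label the merged cluster HLPSWX
  updated: d(HLPSWX,OQ)=169/12
iteration 7: select HLPSWX,OQ (d=169/12); attach at lengths (35/48, 157/24); label the merged cluster HLOPQSWX
final tree: (((((H:2,L:2):2,X:4):5/6,W:29/6):71/48,(P:3/2,S:3/2):77/16):35/48,(O:1/2,Q:1/2):157/24)
total length: 1595/48

(((((H:2,L:2):2,X:4):5/6,W:29/6):71/48,(P:3/2,S:3/2):77/16):35/48,(O:1/2,Q:1/2):157/24)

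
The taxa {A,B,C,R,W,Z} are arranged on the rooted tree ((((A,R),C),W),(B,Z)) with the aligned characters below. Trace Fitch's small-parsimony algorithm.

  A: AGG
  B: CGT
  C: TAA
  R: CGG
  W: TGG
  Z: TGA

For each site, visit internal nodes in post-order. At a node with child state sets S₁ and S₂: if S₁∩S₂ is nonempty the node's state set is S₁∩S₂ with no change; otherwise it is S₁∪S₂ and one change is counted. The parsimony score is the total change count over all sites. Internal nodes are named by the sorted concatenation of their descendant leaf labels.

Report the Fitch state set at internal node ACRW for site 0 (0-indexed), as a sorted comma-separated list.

T

[col 0] AR: children A:{A}, R:{C} ∪→ {A,C}; cost 1
[col 0] ACR: children AR:{A,C}, C:{T} ∪→ {A,C,T}; cost 1
[col 0] ACRW: children ACR:{A,C,T}, W:{T} ∩→ {T}; cost 0
[col 0] BZ: children B:{C}, Z:{T} ∪→ {C,T}; cost 1
[col 0] ABCRWZ: children ACRW:{T}, BZ:{C,T} ∩→ {T}; cost 0
[col 1] AR: children A:{G}, R:{G} ∩→ {G}; cost 0
[col 1] ACR: children AR:{G}, C:{A} ∪→ {A,G}; cost 1
[col 1] ACRW: children ACR:{A,G}, W:{G} ∩→ {G}; cost 0
[col 1] BZ: children B:{G}, Z:{G} ∩→ {G}; cost 0
[col 1] ABCRWZ: children ACRW:{G}, BZ:{G} ∩→ {G}; cost 0
[col 2] AR: children A:{G}, R:{G} ∩→ {G}; cost 0
[col 2] ACR: children AR:{G}, C:{A} ∪→ {A,G}; cost 1
[col 2] ACRW: children ACR:{A,G}, W:{G} ∩→ {G}; cost 0
[col 2] BZ: children B:{T}, Z:{A} ∪→ {A,T}; cost 1
[col 2] ABCRWZ: children ACRW:{G}, BZ:{A,T} ∪→ {A,G,T}; cost 1
per-site changes: [3, 1, 3]; total = 7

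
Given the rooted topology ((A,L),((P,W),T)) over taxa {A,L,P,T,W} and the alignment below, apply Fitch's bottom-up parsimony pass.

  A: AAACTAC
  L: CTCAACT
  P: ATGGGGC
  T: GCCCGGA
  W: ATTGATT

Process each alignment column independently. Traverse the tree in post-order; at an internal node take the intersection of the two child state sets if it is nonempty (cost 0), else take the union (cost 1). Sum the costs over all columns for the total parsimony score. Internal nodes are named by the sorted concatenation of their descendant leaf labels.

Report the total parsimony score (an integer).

18

AL@0: {A} ∪ {C} = {A,C} (union, +1)
PW@0: {A} ∩ {A} = {A} (intersection, +0)
PTW@0: {A} ∪ {G} = {A,G} (union, +1)
ALPTW@0: {A,C} ∩ {A,G} = {A} (intersection, +0)
AL@1: {A} ∪ {T} = {A,T} (union, +1)
PW@1: {T} ∩ {T} = {T} (intersection, +0)
PTW@1: {T} ∪ {C} = {C,T} (union, +1)
ALPTW@1: {A,T} ∩ {C,T} = {T} (intersection, +0)
AL@2: {A} ∪ {C} = {A,C} (union, +1)
PW@2: {G} ∪ {T} = {G,T} (union, +1)
PTW@2: {G,T} ∪ {C} = {C,G,T} (union, +1)
ALPTW@2: {A,C} ∩ {C,G,T} = {C} (intersection, +0)
AL@3: {C} ∪ {A} = {A,C} (union, +1)
PW@3: {G} ∩ {G} = {G} (intersection, +0)
PTW@3: {G} ∪ {C} = {C,G} (union, +1)
ALPTW@3: {A,C} ∩ {C,G} = {C} (intersection, +0)
AL@4: {T} ∪ {A} = {A,T} (union, +1)
PW@4: {G} ∪ {A} = {A,G} (union, +1)
PTW@4: {A,G} ∩ {G} = {G} (intersection, +0)
ALPTW@4: {A,T} ∪ {G} = {A,G,T} (union, +1)
AL@5: {A} ∪ {C} = {A,C} (union, +1)
PW@5: {G} ∪ {T} = {G,T} (union, +1)
PTW@5: {G,T} ∩ {G} = {G} (intersection, +0)
ALPTW@5: {A,C} ∪ {G} = {A,C,G} (union, +1)
AL@6: {C} ∪ {T} = {C,T} (union, +1)
PW@6: {C} ∪ {T} = {C,T} (union, +1)
PTW@6: {C,T} ∪ {A} = {A,C,T} (union, +1)
ALPTW@6: {C,T} ∩ {A,C,T} = {C,T} (intersection, +0)
per-site changes: [2, 2, 3, 2, 3, 3, 3]; total = 18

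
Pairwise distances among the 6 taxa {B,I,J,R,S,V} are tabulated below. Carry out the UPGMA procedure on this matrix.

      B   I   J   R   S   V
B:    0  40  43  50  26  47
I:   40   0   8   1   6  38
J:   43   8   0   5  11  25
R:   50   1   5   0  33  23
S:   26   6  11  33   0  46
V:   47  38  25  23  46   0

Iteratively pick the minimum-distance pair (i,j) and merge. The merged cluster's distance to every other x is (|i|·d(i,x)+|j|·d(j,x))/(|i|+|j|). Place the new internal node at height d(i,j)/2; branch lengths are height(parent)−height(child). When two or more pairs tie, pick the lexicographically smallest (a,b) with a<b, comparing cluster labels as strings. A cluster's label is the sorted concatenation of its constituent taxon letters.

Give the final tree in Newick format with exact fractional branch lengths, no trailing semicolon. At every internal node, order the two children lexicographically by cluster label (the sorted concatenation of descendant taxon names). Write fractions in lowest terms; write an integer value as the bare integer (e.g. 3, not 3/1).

1. join I+R (d=1) ⇒ IR; edges |I|=1/2, |R|=1/2
  updated: d(B,IR)=45, d(IR,J)=13/2, d(IR,S)=39/2, d(IR,V)=61/2
2. join IR+J (d=13/2) ⇒ IJR; edges |IR|=11/4, |J|=13/4
  updated: d(B,IJR)=133/3, d(IJR,S)=50/3, d(IJR,V)=86/3
3. join IJR+S (d=50/3) ⇒ IJRS; edges |IJR|=61/12, |S|=25/3
  updated: d(B,IJRS)=159/4, d(IJRS,V)=33
4. join IJRS+V (d=33) ⇒ IJRSV; edges |IJRS|=49/6, |V|=33/2
  updated: d(B,IJRSV)=206/5
5. join B+IJRSV (d=206/5) ⇒ BIJRSV; edges |B|=103/5, |IJRSV|=41/10
final tree: (B:103/5,((((I:1/2,R:1/2):11/4,J:13/4):61/12,S:25/3):49/6,V:33/2):41/10)
total length: 4187/60

(B:103/5,((((I:1/2,R:1/2):11/4,J:13/4):61/12,S:25/3):49/6,V:33/2):41/10)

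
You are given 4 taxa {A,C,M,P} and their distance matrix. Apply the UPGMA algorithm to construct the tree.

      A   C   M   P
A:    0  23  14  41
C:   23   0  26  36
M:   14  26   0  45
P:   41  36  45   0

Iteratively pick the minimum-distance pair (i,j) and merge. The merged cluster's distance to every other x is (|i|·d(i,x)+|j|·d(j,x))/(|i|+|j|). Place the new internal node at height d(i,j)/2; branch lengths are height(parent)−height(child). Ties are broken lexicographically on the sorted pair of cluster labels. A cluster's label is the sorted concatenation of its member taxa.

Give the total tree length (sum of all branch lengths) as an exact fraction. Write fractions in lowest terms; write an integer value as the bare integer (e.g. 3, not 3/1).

iteration 1: select A,M (d=14); attach at lengths (7, 7); label the merged cluster AM
  updated: d(AM,C)=49/2, d(AM,P)=43
iteration 2: select AM,C (d=49/2); attach at lengths (21/4, 49/4); label the merged cluster ACM
  updated: d(ACM,P)=122/3
iteration 3: select ACM,P (d=122/3); attach at lengths (97/12, 61/3); label the merged cluster ACMP
final tree: (((A:7,M:7):21/4,C:49/4):97/12,P:61/3)
total length: 719/12

719/12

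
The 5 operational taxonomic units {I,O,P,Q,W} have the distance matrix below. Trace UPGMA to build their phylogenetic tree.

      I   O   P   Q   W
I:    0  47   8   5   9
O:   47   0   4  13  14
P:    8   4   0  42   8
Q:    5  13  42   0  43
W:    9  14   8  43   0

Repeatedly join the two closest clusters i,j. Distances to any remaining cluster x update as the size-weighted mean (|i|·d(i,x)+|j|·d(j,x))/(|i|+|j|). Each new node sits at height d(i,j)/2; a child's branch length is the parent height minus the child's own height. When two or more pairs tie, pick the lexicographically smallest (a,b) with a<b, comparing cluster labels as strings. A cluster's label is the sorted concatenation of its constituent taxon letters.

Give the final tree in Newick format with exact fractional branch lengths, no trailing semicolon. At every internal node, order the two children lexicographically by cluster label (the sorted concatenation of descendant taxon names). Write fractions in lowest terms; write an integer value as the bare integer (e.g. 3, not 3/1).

((I:5/2,Q:5/2):11,((O:2,P:2):7/2,W:11/2):8)

step 1: merge (O,P) at d=4; branch lengths O→2, P→2; new cluster OP
  updated: d(I,OP)=55/2, d(OP,Q)=55/2, d(OP,W)=11
step 2: merge (I,Q) at d=5; branch lengths I→5/2, Q→5/2; new cluster IQ
  updated: d(IQ,OP)=55/2, d(IQ,W)=26
step 3: merge (OP,W) at d=11; branch lengths OP→7/2, W→11/2; new cluster OPW
  updated: d(IQ,OPW)=27
step 4: merge (IQ,OPW) at d=27; branch lengths IQ→11, OPW→8; new cluster IOPQW
final tree: ((I:5/2,Q:5/2):11,((O:2,P:2):7/2,W:11/2):8)
total length: 37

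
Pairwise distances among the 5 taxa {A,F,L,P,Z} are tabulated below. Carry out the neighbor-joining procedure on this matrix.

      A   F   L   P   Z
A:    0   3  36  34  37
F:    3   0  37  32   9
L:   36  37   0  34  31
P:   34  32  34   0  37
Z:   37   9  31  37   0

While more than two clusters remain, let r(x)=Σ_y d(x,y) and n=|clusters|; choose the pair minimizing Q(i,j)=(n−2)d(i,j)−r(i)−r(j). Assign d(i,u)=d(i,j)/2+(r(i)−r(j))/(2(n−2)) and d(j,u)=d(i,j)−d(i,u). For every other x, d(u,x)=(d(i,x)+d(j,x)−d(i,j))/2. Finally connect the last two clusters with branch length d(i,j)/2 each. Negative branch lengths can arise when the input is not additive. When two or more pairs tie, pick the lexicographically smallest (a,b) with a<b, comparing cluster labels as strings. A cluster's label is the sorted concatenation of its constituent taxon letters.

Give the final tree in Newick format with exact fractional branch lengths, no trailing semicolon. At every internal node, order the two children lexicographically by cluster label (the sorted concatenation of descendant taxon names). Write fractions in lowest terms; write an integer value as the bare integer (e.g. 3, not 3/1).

iteration 1: select A,F (d=3, Q=-182); attach at lengths (19/3, -10/3); label the merged cluster AF
  updated: d(AF,L)=35, d(AF,P)=63/2, d(AF,Z)=43/2
iteration 2: select AF,Z (d=43/2, Q=-269/2); attach at lengths (83/8, 89/8); label the merged cluster AFZ
  updated: d(AFZ,L)=89/4, d(AFZ,P)=47/2
iteration 3: select AFZ,L (d=89/4, Q=-319/4); attach at lengths (47/8, 131/8); label the merged cluster AFLZ
  updated: d(AFLZ,P)=141/8
iteration 4: select AFLZ,P (d=141/8); attach at lengths (141/16, 141/16); label the merged cluster AFLPZ
final tree: ((((A:19/3,F:-10/3):83/8,Z:89/8):47/8,L:131/8):141/16,P:141/16)
total length: 515/8

((((A:19/3,F:-10/3):83/8,Z:89/8):47/8,L:131/8):141/16,P:141/16)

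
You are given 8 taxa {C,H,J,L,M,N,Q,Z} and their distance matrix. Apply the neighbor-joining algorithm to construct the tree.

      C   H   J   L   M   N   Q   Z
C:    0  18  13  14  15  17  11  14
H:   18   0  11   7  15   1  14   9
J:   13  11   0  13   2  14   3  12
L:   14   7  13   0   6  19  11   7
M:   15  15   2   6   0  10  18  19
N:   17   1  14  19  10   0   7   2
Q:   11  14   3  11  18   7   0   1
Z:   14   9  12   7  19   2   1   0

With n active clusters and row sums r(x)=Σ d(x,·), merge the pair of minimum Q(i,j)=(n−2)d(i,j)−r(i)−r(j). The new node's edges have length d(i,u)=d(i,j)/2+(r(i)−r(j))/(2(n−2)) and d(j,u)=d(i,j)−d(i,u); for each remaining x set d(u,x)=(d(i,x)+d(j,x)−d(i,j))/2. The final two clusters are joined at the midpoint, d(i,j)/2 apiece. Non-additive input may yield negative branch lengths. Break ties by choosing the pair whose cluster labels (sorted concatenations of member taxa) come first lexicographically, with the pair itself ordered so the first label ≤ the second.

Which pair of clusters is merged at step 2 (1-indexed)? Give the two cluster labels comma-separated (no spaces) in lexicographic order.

iteration 1: select J,M (d=2, Q=-141); attach at lengths (-5/12, 29/12); label the merged cluster JM
  updated: d(C,JM)=13, d(H,JM)=12, d(JM,L)=17/2, d(JM,N)=11, d(JM,Q)=19/2, d(JM,Z)=29/2
iteration 2: select H,N (d=1, Q=-113); attach at lengths (9/10, 1/10); label the merged cluster HN
  updated: d(C,HN)=17, d(HN,JM)=11, d(HN,L)=25/2, d(HN,Q)=10, d(HN,Z)=5
iteration 3: select Q,Z (d=1, Q=-80); attach at lengths (5/8, 3/8); label the merged cluster QZ
  updated: d(C,QZ)=12, d(HN,QZ)=7, d(JM,QZ)=23/2, d(L,QZ)=17/2
iteration 4: select HN,QZ (d=7, Q=-131/2); attach at lengths (59/12, 25/12); label the merged cluster HNQZ
  updated: d(C,HNQZ)=11, d(HNQZ,JM)=31/4, d(HNQZ,L)=7
iteration 5: select C,HNQZ (d=11, Q=-167/4); attach at lengths (137/16, 39/16); label the merged cluster CHNQZ
  updated: d(CHNQZ,JM)=39/8, d(CHNQZ,L)=5
iteration 6: select CHNQZ,JM (d=39/8, Q=-147/8); attach at lengths (11/16, 67/16); label the merged cluster CHJMNQZ
  updated: d(CHJMNQZ,L)=69/16
iteration 7: select CHJMNQZ,L (d=69/16); attach at lengths (69/32, 69/32); label the merged cluster CHJLMNQZ
final tree: (((C:137/16,((H:9/10,N:1/10):59/12,(Q:5/8,Z:3/8):25/12):39/16):11/16,(J:-5/12,M:29/12):67/16):69/32,L:69/32)
total length: 499/16

H,N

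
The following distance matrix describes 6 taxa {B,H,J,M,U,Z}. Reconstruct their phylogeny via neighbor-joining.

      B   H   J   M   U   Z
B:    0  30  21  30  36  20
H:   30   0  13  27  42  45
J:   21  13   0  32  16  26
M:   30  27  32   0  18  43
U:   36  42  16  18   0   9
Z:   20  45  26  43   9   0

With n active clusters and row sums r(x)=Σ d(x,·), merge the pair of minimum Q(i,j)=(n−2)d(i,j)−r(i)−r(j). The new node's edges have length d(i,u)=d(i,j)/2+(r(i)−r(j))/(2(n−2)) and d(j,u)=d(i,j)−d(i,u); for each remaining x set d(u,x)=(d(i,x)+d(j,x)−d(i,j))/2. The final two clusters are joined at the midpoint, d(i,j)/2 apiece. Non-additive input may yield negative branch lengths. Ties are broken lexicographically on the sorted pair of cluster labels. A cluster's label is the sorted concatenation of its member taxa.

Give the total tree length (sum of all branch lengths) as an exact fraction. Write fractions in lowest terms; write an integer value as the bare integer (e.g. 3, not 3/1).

1. join U+Z (d=9, Q=-228) ⇒ UZ; edges |U|=7/4, |Z|=29/4
  updated: d(B,UZ)=47/2, d(H,UZ)=39, d(J,UZ)=33/2, d(M,UZ)=26
2. join H+J (d=13, Q=-305/2) ⇒ HJ; edges |H|=131/12, |J|=25/12
  updated: d(B,HJ)=19, d(HJ,M)=23, d(HJ,UZ)=85/4
3. join B+HJ (d=19, Q=-391/4) ⇒ BHJ; edges |B|=189/16, |HJ|=115/16
  updated: d(BHJ,M)=17, d(BHJ,UZ)=103/8
4. join BHJ+M (d=17, Q=-447/8) ⇒ BHJM; edges |BHJ|=31/16, |M|=241/16
  updated: d(BHJM,UZ)=175/16
5. join BHJM+UZ (d=175/16) ⇒ BHJMUZ; edges |BHJM|=175/32, |UZ|=175/32
final tree: (((B:189/16,(H:131/12,J:25/12):115/16):31/16,M:241/16):175/32,(U:7/4,Z:29/4):175/32)
total length: 1103/16

1103/16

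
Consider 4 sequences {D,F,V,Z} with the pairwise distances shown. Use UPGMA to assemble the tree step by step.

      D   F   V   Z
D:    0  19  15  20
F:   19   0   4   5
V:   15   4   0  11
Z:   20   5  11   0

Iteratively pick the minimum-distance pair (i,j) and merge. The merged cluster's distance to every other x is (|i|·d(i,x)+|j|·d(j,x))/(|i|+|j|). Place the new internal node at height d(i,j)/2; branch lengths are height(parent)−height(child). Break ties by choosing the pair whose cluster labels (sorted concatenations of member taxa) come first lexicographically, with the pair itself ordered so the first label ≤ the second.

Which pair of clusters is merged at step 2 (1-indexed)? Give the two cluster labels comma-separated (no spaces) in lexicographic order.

iteration 1: select F,V (d=4); attach at lengths (2, 2); label the merged cluster FV
  updated: d(D,FV)=17, d(FV,Z)=8
iteration 2: select FV,Z (d=8); attach at lengths (2, 4); label the merged cluster FVZ
  updated: d(D,FVZ)=18
iteration 3: select D,FVZ (d=18); attach at lengths (9, 5); label the merged cluster DFVZ
final tree: (D:9,((F:2,V:2):2,Z:4):5)
total length: 24

FV,Z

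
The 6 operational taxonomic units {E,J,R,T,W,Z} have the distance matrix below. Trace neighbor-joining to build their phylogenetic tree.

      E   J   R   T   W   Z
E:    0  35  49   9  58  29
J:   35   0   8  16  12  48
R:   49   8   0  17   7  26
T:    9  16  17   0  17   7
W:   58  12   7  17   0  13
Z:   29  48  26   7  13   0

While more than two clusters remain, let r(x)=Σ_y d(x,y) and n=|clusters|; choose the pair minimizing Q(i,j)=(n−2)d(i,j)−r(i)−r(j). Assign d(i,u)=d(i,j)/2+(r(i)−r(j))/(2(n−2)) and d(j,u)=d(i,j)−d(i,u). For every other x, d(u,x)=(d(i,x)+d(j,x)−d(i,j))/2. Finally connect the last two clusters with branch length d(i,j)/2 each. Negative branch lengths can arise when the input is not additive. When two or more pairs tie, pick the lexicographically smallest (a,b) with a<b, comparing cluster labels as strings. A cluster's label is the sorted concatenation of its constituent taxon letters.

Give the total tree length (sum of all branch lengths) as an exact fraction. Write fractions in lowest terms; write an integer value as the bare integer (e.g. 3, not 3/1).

1. join E+T (d=9, Q=-210) ⇒ ET; edges |E|=75/4, |T|=-39/4
  updated: d(ET,J)=21, d(ET,R)=57/2, d(ET,W)=33, d(ET,Z)=27/2
2. join ET+Z (d=27/2, Q=-156) ⇒ ETZ; edges |ET|=6, |Z|=15/2
  updated: d(ETZ,J)=111/4, d(ETZ,R)=41/2, d(ETZ,W)=65/4
3. join ETZ+W (d=65/4, Q=-269/4) ⇒ ETWZ; edges |ETZ|=247/16, |W|=13/16
  updated: d(ETWZ,J)=47/4, d(ETWZ,R)=45/8
4. join ETWZ+J (d=47/4, Q=-203/8) ⇒ EJTWZ; edges |ETWZ|=75/16, |J|=113/16
  updated: d(EJTWZ,R)=15/16
5. join EJTWZ+R (d=15/16) ⇒ EJRTWZ; edges |EJTWZ|=15/32, |R|=15/32
final tree: (((((E:75/4,T:-39/4):6,Z:15/2):247/16,W:13/16):75/16,J:113/16):15/32,R:15/32)
total length: 823/16

823/16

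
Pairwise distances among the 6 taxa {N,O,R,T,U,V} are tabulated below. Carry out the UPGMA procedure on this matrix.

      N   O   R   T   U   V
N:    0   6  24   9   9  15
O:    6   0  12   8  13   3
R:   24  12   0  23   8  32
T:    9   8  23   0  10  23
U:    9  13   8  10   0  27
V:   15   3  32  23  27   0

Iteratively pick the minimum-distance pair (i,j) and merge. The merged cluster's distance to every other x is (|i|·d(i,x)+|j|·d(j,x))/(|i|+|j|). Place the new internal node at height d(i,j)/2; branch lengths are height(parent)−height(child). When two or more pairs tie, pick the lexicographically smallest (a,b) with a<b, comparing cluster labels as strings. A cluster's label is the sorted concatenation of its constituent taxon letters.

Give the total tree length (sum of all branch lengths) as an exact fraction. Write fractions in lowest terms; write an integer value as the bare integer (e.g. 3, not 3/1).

1. join O+V (d=3) ⇒ OV; edges |O|=3/2, |V|=3/2
  updated: d(N,OV)=21/2, d(OV,R)=22, d(OV,T)=31/2, d(OV,U)=20
2. join R+U (d=8) ⇒ RU; edges |R|=4, |U|=4
  updated: d(N,RU)=33/2, d(OV,RU)=21, d(RU,T)=33/2
3. join N+T (d=9) ⇒ NT; edges |N|=9/2, |T|=9/2
  updated: d(NT,OV)=13, d(NT,RU)=33/2
4. join NT+OV (d=13) ⇒ NOTV; edges |NT|=2, |OV|=5
  updated: d(NOTV,RU)=75/4
5. join NOTV+RU (d=75/4) ⇒ NORTUV; edges |NOTV|=23/8, |RU|=43/8
final tree: (((N:9/2,T:9/2):2,(O:3/2,V:3/2):5):23/8,(R:4,U:4):43/8)
total length: 141/4

141/4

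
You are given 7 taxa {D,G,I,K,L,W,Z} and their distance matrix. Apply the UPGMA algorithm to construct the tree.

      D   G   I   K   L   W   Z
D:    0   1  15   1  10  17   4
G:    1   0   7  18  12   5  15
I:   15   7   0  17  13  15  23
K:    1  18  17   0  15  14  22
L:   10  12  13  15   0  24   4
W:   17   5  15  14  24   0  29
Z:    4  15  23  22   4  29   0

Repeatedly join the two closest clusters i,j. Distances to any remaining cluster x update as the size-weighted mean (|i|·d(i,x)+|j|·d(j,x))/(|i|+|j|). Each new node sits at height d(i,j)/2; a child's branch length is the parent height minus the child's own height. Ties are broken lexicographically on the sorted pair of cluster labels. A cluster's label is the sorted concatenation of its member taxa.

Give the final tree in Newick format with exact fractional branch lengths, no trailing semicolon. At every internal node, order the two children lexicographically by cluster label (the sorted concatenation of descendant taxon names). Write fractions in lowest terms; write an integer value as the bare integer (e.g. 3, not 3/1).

iteration 1: select D,G (d=1); attach at lengths (1/2, 1/2); label the merged cluster DG
  updated: d(DG,I)=11, d(DG,K)=19/2, d(DG,L)=11, d(DG,W)=11, d(DG,Z)=19/2
iteration 2: select L,Z (d=4); attach at lengths (2, 2); label the merged cluster LZ
  updated: d(DG,LZ)=41/4, d(I,LZ)=18, d(K,LZ)=37/2, d(LZ,W)=53/2
iteration 3: select DG,K (d=19/2); attach at lengths (17/4, 19/4); label the merged cluster DGK
  updated: d(DGK,I)=13, d(DGK,LZ)=13, d(DGK,W)=12
iteration 4: select DGK,W (d=12); attach at lengths (5/4, 6); label the merged cluster DGKW
  updated: d(DGKW,I)=27/2, d(DGKW,LZ)=131/8
iteration 5: select DGKW,I (d=27/2); attach at lengths (3/4, 27/4); label the merged cluster DGIKW
  updated: d(DGIKW,LZ)=167/10
iteration 6: select DGIKW,LZ (d=167/10); attach at lengths (8/5, 127/20); label the merged cluster DGIKLWZ
final tree: (((((D:1/2,G:1/2):17/4,K:19/4):5/4,W:6):3/4,I:27/4):8/5,(L:2,Z:2):127/20)
total length: 367/10

(((((D:1/2,G:1/2):17/4,K:19/4):5/4,W:6):3/4,I:27/4):8/5,(L:2,Z:2):127/20)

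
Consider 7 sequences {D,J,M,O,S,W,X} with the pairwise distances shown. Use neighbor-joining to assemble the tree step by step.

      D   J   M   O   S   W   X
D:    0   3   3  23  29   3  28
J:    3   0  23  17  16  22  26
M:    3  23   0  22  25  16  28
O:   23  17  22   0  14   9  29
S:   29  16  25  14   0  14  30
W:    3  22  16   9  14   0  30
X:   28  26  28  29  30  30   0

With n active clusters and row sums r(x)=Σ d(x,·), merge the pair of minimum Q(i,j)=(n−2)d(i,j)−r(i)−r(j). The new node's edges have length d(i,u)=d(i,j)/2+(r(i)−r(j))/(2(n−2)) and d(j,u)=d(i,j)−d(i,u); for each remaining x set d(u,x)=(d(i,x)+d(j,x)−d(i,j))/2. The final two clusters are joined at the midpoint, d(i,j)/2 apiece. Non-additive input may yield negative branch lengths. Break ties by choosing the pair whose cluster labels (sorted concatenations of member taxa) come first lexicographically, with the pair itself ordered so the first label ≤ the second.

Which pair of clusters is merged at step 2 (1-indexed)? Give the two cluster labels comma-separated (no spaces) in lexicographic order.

1. join D+M (d=3, Q=-191) ⇒ DM; edges |D|=-13/10, |M|=43/10
  updated: d(DM,J)=23/2, d(DM,O)=21, d(DM,S)=51/2, d(DM,W)=8, d(DM,X)=53/2
2. join DM+W (d=8, Q=-287/2) ⇒ DMW; edges |DM|=83/16, |W|=45/16
  updated: d(DMW,J)=51/4, d(DMW,O)=11, d(DMW,S)=63/4, d(DMW,X)=97/4
3. join O+S (d=14, Q=-419/4) ⇒ OS; edges |O|=149/24, |S|=187/24
  updated: d(DMW,OS)=51/8, d(J,OS)=19/2, d(OS,X)=45/2
4. join DMW+OS (d=51/8, Q=-69) ⇒ DMOSW; edges |DMW|=71/16, |OS|=31/16
  updated: d(DMOSW,J)=127/16, d(DMOSW,X)=323/16
5. join DMOSW+J (d=127/16, Q=-433/8) ⇒ DJMOSW; edges |DMOSW|=17/16, |J|=55/8
  updated: d(DJMOSW,X)=153/8
6. join DJMOSW+X (d=153/8) ⇒ DJMOSWX; edges |DJMOSW|=153/16, |X|=153/16
final tree: (((((D:-13/10,M:43/10):83/16,W:45/16):71/16,(O:149/24,S:187/24):31/16):17/16,J:55/8):153/16,X:153/16)
total length: 935/16

DM,W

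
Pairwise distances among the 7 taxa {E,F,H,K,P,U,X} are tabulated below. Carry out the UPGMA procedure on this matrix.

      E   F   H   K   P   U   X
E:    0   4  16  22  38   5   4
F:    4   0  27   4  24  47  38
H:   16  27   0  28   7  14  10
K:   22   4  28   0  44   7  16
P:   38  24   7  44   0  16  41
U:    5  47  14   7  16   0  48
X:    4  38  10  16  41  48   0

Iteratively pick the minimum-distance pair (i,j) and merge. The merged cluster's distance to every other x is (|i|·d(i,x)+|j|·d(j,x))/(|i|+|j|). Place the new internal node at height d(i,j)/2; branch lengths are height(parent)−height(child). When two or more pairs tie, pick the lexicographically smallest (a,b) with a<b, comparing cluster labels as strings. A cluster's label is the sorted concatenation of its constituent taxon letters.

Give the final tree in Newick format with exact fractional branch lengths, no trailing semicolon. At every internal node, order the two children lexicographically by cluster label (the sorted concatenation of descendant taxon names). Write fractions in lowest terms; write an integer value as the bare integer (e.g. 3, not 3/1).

(((E:2,F:2):31/4,(K:7/2,U:7/2):25/4):79/24,((H:7/2,P:7/2):37/4,X:51/4):7/24)

1. join E+F (d=4) ⇒ EF; edges |E|=2, |F|=2
  updated: d(EF,H)=43/2, d(EF,K)=13, d(EF,P)=31, d(EF,U)=26, d(EF,X)=21
2. join H+P (d=7) ⇒ HP; edges |H|=7/2, |P|=7/2
  updated: d(EF,HP)=105/4, d(HP,K)=36, d(HP,U)=15, d(HP,X)=51/2
3. join K+U (d=7) ⇒ KU; edges |K|=7/2, |U|=7/2
  updated: d(EF,KU)=39/2, d(HP,KU)=51/2, d(KU,X)=32
4. join EF+KU (d=39/2) ⇒ EFKU; edges |EF|=31/4, |KU|=25/4
  updated: d(EFKU,HP)=207/8, d(EFKU,X)=53/2
5. join HP+X (d=51/2) ⇒ HPX; edges |HP|=37/4, |X|=51/4
  updated: d(EFKU,HPX)=313/12
6. join EFKU+HPX (d=313/12) ⇒ EFHKPUX; edges |EFKU|=79/24, |HPX|=7/24
final tree: (((E:2,F:2):31/4,(K:7/2,U:7/2):25/4):79/24,((H:7/2,P:7/2):37/4,X:51/4):7/24)
total length: 691/12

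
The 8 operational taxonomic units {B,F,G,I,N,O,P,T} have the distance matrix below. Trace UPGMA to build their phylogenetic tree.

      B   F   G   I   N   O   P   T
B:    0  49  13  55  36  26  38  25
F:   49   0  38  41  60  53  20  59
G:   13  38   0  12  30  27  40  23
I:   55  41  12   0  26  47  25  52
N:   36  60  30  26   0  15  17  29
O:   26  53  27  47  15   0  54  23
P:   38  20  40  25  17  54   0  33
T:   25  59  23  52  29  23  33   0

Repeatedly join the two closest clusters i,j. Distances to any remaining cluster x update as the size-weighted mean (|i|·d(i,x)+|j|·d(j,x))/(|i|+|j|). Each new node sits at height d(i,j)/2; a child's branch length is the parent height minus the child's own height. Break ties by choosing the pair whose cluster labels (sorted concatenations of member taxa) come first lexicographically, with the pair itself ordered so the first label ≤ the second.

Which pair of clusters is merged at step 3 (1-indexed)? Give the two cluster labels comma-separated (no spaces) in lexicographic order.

step 1: merge (G,I) at d=12; branch lengths G→6, I→6; new cluster GI
  updated: d(B,GI)=34, d(F,GI)=79/2, d(GI,N)=28, d(GI,O)=37, d(GI,P)=65/2, d(GI,T)=75/2
step 2: merge (N,O) at d=15; branch lengths N→15/2, O→15/2; new cluster NO
  updated: d(B,NO)=31, d(F,NO)=113/2, d(GI,NO)=65/2, d(NO,P)=71/2, d(NO,T)=26
step 3: merge (F,P) at d=20; branch lengths F→10, P→10; new cluster FP
  updated: d(B,FP)=87/2, d(FP,GI)=36, d(FP,NO)=46, d(FP,T)=46
step 4: merge (B,T) at d=25; branch lengths B→25/2, T→25/2; new cluster BT
  updated: d(BT,FP)=179/4, d(BT,GI)=143/4, d(BT,NO)=57/2
step 5: merge (BT,NO) at d=57/2; branch lengths BT→7/4, NO→27/4; new cluster BNOT
  updated: d(BNOT,FP)=363/8, d(BNOT,GI)=273/8
step 6: merge (BNOT,GI) at d=273/8; branch lengths BNOT→45/16, GI→177/16; new cluster BGINOT
  updated: d(BGINOT,FP)=169/4
step 7: merge (BGINOT,FP) at d=169/4; branch lengths BGINOT→65/16, FP→89/8; new cluster BFGINOPT
final tree: ((((B:25/2,T:25/2):7/4,(N:15/2,O:15/2):27/4):45/16,(G:6,I:6):177/16):65/16,(F:10,P:10):89/8)
total length: 1753/16

F,P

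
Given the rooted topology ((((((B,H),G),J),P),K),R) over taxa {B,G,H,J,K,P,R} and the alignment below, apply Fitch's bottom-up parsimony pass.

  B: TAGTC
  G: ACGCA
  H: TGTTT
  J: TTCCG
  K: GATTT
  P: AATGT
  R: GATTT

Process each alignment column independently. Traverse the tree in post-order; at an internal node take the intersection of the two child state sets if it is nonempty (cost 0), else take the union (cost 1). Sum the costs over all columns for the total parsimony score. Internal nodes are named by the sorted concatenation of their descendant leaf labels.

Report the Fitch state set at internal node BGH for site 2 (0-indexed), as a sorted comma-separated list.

G

BH@0: {T} ∩ {T} = {T} (intersection, +0)
BGH@0: {T} ∪ {A} = {A,T} (union, +1)
BGHJ@0: {A,T} ∩ {T} = {T} (intersection, +0)
BGHJP@0: {T} ∪ {A} = {A,T} (union, +1)
BGHJKP@0: {A,T} ∪ {G} = {A,G,T} (union, +1)
BGHJKPR@0: {A,G,T} ∩ {G} = {G} (intersection, +0)
BH@1: {A} ∪ {G} = {A,G} (union, +1)
BGH@1: {A,G} ∪ {C} = {A,C,G} (union, +1)
BGHJ@1: {A,C,G} ∪ {T} = {A,C,G,T} (union, +1)
BGHJP@1: {A,C,G,T} ∩ {A} = {A} (intersection, +0)
BGHJKP@1: {A} ∩ {A} = {A} (intersection, +0)
BGHJKPR@1: {A} ∩ {A} = {A} (intersection, +0)
BH@2: {G} ∪ {T} = {G,T} (union, +1)
BGH@2: {G,T} ∩ {G} = {G} (intersection, +0)
BGHJ@2: {G} ∪ {C} = {C,G} (union, +1)
BGHJP@2: {C,G} ∪ {T} = {C,G,T} (union, +1)
BGHJKP@2: {C,G,T} ∩ {T} = {T} (intersection, +0)
BGHJKPR@2: {T} ∩ {T} = {T} (intersection, +0)
BH@3: {T} ∩ {T} = {T} (intersection, +0)
BGH@3: {T} ∪ {C} = {C,T} (union, +1)
BGHJ@3: {C,T} ∩ {C} = {C} (intersection, +0)
BGHJP@3: {C} ∪ {G} = {C,G} (union, +1)
BGHJKP@3: {C,G} ∪ {T} = {C,G,T} (union, +1)
BGHJKPR@3: {C,G,T} ∩ {T} = {T} (intersection, +0)
BH@4: {C} ∪ {T} = {C,T} (union, +1)
BGH@4: {C,T} ∪ {A} = {A,C,T} (union, +1)
BGHJ@4: {A,C,T} ∪ {G} = {A,C,G,T} (union, +1)
BGHJP@4: {A,C,G,T} ∩ {T} = {T} (intersection, +0)
BGHJKP@4: {T} ∩ {T} = {T} (intersection, +0)
BGHJKPR@4: {T} ∩ {T} = {T} (intersection, +0)
per-site changes: [3, 3, 3, 3, 3]; total = 15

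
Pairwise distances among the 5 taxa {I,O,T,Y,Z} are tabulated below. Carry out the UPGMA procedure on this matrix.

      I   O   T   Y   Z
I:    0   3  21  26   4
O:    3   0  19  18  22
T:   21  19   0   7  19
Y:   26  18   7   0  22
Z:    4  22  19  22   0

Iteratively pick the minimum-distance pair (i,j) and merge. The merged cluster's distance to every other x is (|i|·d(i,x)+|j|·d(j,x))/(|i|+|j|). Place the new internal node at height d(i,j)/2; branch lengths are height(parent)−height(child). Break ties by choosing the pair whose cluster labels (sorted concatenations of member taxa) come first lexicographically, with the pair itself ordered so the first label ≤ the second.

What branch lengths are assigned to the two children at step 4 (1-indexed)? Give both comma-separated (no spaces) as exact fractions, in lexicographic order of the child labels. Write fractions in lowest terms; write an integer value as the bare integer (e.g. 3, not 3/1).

47/12,83/12

1. join I+O (d=3) ⇒ IO; edges |I|=3/2, |O|=3/2
  updated: d(IO,T)=20, d(IO,Y)=22, d(IO,Z)=13
2. join T+Y (d=7) ⇒ TY; edges |T|=7/2, |Y|=7/2
  updated: d(IO,TY)=21, d(TY,Z)=41/2
3. join IO+Z (d=13) ⇒ IOZ; edges |IO|=5, |Z|=13/2
  updated: d(IOZ,TY)=125/6
4. join IOZ+TY (d=125/6) ⇒ IOTYZ; edges |IOZ|=47/12, |TY|=83/12
final tree: (((I:3/2,O:3/2):5,Z:13/2):47/12,(T:7/2,Y:7/2):83/12)
total length: 97/3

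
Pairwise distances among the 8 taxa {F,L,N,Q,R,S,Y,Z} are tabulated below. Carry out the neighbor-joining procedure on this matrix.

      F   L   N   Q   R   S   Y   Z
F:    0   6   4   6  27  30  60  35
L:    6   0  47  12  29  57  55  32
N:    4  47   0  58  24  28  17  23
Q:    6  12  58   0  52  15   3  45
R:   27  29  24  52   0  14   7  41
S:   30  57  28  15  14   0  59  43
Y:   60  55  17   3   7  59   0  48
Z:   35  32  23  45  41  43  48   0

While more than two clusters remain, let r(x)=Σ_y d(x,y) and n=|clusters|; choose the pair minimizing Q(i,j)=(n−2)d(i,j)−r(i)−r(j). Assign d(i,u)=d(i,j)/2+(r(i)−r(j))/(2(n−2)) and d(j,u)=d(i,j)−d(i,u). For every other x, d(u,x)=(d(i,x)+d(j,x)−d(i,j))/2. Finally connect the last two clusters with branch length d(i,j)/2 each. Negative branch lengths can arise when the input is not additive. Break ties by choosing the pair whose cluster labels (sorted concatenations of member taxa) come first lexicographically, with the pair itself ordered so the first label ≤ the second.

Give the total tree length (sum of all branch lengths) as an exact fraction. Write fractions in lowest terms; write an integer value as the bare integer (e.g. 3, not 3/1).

step 1: merge (Q,Y) at d=3, Q=-422; branch lengths Q→-10/3, Y→19/3; new cluster QY
  updated: d(F,QY)=63/2, d(L,QY)=32, d(N,QY)=36, d(QY,R)=28, d(QY,S)=71/2, d(QY,Z)=45
step 2: merge (F,L) at d=6, Q=-613/2; branch lengths F→-79/20, L→199/20; new cluster FL
  updated: d(FL,N)=45/2, d(FL,QY)=115/4, d(FL,R)=25, d(FL,S)=81/2, d(FL,Z)=61/2
step 3: merge (R,S) at d=14, Q=-237; branch lengths R→27/8, S→85/8; new cluster RS
  updated: d(FL,RS)=103/4, d(N,RS)=19, d(QY,RS)=99/4, d(RS,Z)=35
step 4: merge (N,Z) at d=23, Q=-165; branch lengths N→6, Z→17; new cluster NZ
  updated: d(FL,NZ)=15, d(NZ,QY)=29, d(NZ,RS)=31/2
step 5: merge (FL,NZ) at d=15, Q=-99; branch lengths FL→10, NZ→5; new cluster FLNZ
  updated: d(FLNZ,QY)=171/8, d(FLNZ,RS)=105/8
step 6: merge (FLNZ,QY) at d=171/8, Q=-237/4; branch lengths FLNZ→39/8, QY→33/2; new cluster FLNQYZ
  updated: d(FLNQYZ,RS)=33/4
step 7: merge (FLNQYZ,RS) at d=33/4; branch lengths FLNQYZ→33/8, RS→33/8; new cluster FLNQRSYZ
final tree: ((((F:-79/20,L:199/20):10,(N:6,Z:17):5):39/8,(Q:-10/3,Y:19/3):33/2):33/8,(R:27/8,S:85/8):33/8)
total length: 725/8

725/8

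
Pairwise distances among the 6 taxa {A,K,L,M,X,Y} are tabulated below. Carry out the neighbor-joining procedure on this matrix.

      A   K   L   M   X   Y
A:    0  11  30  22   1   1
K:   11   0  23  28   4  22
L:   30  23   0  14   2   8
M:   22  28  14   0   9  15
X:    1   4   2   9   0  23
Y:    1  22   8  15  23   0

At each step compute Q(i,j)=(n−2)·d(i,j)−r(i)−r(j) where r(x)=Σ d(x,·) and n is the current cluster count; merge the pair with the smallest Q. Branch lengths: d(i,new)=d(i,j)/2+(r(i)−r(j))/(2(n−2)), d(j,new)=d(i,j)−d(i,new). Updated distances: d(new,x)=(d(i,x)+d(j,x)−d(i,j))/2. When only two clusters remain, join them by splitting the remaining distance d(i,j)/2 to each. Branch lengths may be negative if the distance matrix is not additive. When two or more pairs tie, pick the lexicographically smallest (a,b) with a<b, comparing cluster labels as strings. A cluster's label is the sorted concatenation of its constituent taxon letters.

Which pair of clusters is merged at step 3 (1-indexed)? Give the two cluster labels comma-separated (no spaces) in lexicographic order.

iteration 1: select A,Y (d=1, Q=-130); attach at lengths (0, 1); label the merged cluster AY
  updated: d(AY,K)=16, d(AY,L)=37/2, d(AY,M)=18, d(AY,X)=23/2
iteration 2: select AY,K (d=16, Q=-87); attach at lengths (41/6, 55/6); label the merged cluster AKY
  updated: d(AKY,L)=51/4, d(AKY,M)=15, d(AKY,X)=-1/4
iteration 3: select AKY,X (d=-1/4, Q=-155/4); attach at lengths (65/16, -69/16); label the merged cluster AKXY
  updated: d(AKXY,L)=15/2, d(AKXY,M)=97/8
iteration 4: select AKXY,L (d=15/2, Q=-269/8); attach at lengths (45/16, 75/16); label the merged cluster AKLXY
  updated: d(AKLXY,M)=149/16
iteration 5: select AKLXY,M (d=149/16); attach at lengths (149/32, 149/32); label the merged cluster AKLMXY
final tree: (((((A:0,Y:1):41/6,K:55/6):65/16,X:-69/16):45/16,L:75/16):149/32,M:149/32)
total length: 537/16

AKY,X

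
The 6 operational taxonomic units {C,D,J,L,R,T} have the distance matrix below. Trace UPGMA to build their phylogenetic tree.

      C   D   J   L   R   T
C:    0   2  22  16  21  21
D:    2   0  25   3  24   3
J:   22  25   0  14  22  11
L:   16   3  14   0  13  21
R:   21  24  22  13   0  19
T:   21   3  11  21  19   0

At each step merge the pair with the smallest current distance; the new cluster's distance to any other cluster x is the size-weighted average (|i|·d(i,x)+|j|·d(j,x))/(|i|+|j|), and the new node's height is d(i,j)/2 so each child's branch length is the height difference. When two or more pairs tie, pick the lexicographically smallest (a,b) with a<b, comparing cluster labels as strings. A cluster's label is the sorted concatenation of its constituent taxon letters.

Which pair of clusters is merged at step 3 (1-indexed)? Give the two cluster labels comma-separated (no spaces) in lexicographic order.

J,T

iteration 1: select C,D (d=2); attach at lengths (1, 1); label the merged cluster CD
  updated: d(CD,J)=47/2, d(CD,L)=19/2, d(CD,R)=45/2, d(CD,T)=12
iteration 2: select CD,L (d=19/2); attach at lengths (15/4, 19/4); label the merged cluster CDL
  updated: d(CDL,J)=61/3, d(CDL,R)=58/3, d(CDL,T)=15
iteration 3: select J,T (d=11); attach at lengths (11/2, 11/2); label the merged cluster JT
  updated: d(CDL,JT)=53/3, d(JT,R)=41/2
iteration 4: select CDL,JT (d=53/3); attach at lengths (49/12, 10/3); label the merged cluster CDJLT
  updated: d(CDJLT,R)=99/5
iteration 5: select CDJLT,R (d=99/5); attach at lengths (16/15, 99/10); label the merged cluster CDJLRT
final tree: ((((C:1,D:1):15/4,L:19/4):49/12,(J:11/2,T:11/2):10/3):16/15,R:99/10)
total length: 2393/60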